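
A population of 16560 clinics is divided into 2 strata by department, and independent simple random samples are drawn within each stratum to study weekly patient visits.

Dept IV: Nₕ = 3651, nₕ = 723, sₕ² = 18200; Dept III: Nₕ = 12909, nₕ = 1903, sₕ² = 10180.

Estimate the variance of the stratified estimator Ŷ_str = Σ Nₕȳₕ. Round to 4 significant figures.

Var(Ŷ_str) = Σₕ Nₕ²(1 − fₕ)sₕ²/nₕ.
Dept IV: 3651²·(1 − 723/3651)·18200/723 = 2.6910142 × 10^8.
Dept III: 12909²·(1 − 1903/12909)·10180/1903 = 7.6003064 × 10^8.
Sum = 1.0291321 × 10^9.

1.029 × 10^9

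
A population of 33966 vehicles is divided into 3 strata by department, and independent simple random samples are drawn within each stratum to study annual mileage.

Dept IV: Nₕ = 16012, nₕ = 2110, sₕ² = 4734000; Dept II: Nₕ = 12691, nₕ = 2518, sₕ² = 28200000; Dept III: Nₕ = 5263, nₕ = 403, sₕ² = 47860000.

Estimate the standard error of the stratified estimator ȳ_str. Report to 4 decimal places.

Var(ȳ_str) = Σₕ Wₕ²(1 − fₕ)sₕ²/nₕ with Wₕ = Nₕ/N, N = 33966.
Dept IV: Wₕ = 0.47141259; term = 0.47141259²·(1 − 0.13177617)·4734000/2110 = 432.89229.
Dept II: Wₕ = 0.37363834; term = 0.37363834²·(1 − 0.19840832)·28200000/2518 = 1253.2839.
Dept III: Wₕ = 0.15494907; term = 0.15494907²·(1 − 0.07657230)·47860000/403 = 2632.9856.
Sum = 4319.1618.
SE = √(4319.1618) = 65.7203.

65.7203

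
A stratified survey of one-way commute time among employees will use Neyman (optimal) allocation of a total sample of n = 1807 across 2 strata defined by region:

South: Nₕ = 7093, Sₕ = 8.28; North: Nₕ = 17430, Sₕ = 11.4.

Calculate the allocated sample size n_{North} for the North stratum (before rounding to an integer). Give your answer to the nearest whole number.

1395

Neyman allocation: nₕ = n·NₕSₕ / Σⱼ NⱼSⱼ.
Σ NⱼSⱼ = 7093·8.28 + 17430·11.4 = 257432.04.
n_{North} = 1807·17430·11.4 / 257432.04 = 1395.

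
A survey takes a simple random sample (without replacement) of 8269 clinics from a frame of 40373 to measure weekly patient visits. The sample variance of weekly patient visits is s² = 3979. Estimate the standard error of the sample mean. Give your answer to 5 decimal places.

0.61858

Under SRS without replacement, Var(ȳ) = (1 − f)·s²/n with f = n/N = 8269/40373 = 0.20481510.
Var(ȳ) = (1 − 0.20481510)·3979/8269 = 0.79518490·0.48119482 = 0.38263886.
SE(ȳ) = √(0.38263886) = 0.61858.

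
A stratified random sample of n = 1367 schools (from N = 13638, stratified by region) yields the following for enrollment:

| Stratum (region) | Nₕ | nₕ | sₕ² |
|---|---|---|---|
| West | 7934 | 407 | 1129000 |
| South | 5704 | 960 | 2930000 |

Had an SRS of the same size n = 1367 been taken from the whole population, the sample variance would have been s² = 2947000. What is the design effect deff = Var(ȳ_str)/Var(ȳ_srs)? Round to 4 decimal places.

0.6881

Var(ȳ_str) = Σ Wₕ²(1−fₕ)sₕ²/nₕ with Wₕ = Nₕ/13638:
  West: (7934/13638)²·(1−407/7934)·1129000/407 = 890.66067
  South: (5704/13638)²·(1−960/5704)·2930000/960 = 444.03705
  → Var(ȳ_str) = 1334.6977.
Var(ȳ_srs) = (1 − 1367/13638)·2947000/1367 = 1939.7283.
deff = 1334.6977 / 1939.7283 = 0.6881.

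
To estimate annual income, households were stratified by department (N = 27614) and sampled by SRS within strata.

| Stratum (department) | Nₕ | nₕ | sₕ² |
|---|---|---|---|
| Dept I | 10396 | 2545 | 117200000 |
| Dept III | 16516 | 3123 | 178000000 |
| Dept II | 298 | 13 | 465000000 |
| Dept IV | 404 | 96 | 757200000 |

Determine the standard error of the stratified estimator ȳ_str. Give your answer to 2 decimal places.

163.51

Var(ȳ_str) = Σₕ Wₕ²(1 − fₕ)sₕ²/nₕ with Wₕ = Nₕ/N, N = 27614.
Dept I: Wₕ = 0.37647570; term = 0.37647570²·(1 − 0.24480569)·117200000/2545 = 4929.1545.
Dept III: Wₕ = 0.59810241; term = 0.59810241²·(1 − 0.18908937)·178000000/3123 = 16533.779.
Dept II: Wₕ = 0.01079163; term = 0.01079163²·(1 − 0.04362416)·465000000/13 = 3983.9335.
Dept IV: Wₕ = 0.01463026; term = 0.01463026²·(1 − 0.23762376)·757200000/96 = 1287.1015.
Sum = 26733.969.
SE = √(26733.969) = 163.51.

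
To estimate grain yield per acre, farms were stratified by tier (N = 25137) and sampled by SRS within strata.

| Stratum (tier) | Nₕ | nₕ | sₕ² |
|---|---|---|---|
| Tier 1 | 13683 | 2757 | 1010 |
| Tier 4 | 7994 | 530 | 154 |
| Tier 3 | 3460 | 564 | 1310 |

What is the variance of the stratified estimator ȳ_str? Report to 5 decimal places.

0.15095

Var(ȳ_str) = Σₕ Wₕ²(1 − fₕ)sₕ²/nₕ with Wₕ = Nₕ/N, N = 25137.
Tier 1: Wₕ = 0.54433703; term = 0.54433703²·(1 − 0.20149090)·1010/2757 = 0.086676275.
Tier 4: Wₕ = 0.31801727; term = 0.31801727²·(1 − 0.06629972)·154/530 = 0.027438081.
Tier 3: Wₕ = 0.13764570; term = 0.13764570²·(1 − 0.16300578)·1310/564 = 0.036833243.
Sum = 0.1509476.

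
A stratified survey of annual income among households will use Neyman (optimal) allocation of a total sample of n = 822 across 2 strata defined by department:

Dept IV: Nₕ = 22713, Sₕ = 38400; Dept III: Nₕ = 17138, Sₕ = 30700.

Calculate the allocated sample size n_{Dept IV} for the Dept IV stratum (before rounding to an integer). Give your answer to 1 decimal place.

Neyman allocation: nₕ = n·NₕSₕ / Σⱼ NⱼSⱼ.
Σ NⱼSⱼ = 22713·38400 + 17138·30700 = 1.3983158 × 10^9.
n_{Dept IV} = 822·22713·38400 / (1.3983158 × 10^9) = 512.7.

512.7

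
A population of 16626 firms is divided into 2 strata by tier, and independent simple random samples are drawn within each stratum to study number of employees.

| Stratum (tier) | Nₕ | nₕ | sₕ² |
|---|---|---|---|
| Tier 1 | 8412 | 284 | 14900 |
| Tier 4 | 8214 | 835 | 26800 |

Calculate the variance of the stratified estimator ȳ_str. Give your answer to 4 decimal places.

20.0146

Var(ȳ_str) = Σₕ Wₕ²(1 − fₕ)sₕ²/nₕ with Wₕ = Nₕ/N, N = 16626.
Tier 1: Wₕ = 0.50595453; term = 0.50595453²·(1 − 0.03376129)·14900/284 = 12.977031.
Tier 4: Wₕ = 0.49404547; term = 0.49404547²·(1 − 0.10165571)·26800/835 = 7.0376064.
Sum = 20.014637.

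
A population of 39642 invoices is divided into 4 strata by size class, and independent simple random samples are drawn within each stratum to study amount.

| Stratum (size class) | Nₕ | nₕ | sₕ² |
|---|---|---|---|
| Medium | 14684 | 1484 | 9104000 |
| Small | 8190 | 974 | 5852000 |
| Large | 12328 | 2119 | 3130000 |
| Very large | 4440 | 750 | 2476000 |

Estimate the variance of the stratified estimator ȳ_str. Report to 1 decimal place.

1135.3

Var(ȳ_str) = Σₕ Wₕ²(1 − fₕ)sₕ²/nₕ with Wₕ = Nₕ/N, N = 39642.
Medium: Wₕ = 0.37041522; term = 0.37041522²·(1 − 0.10106238)·9104000/1484 = 756.6683.
Small: Wₕ = 0.20659906; term = 0.20659906²·(1 − 0.11892552)·5852000/974 = 225.95121.
Large: Wₕ = 0.31098330; term = 0.31098330²·(1 − 0.17188514)·3130000/2119 = 118.29819.
Very large: Wₕ = 0.11200242; term = 0.11200242²·(1 − 0.16891892)·2476000/750 = 34.418156.
Sum = 1135.3359.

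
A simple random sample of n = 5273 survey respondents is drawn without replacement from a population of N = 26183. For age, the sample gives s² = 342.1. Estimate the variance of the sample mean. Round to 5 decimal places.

Under SRS without replacement, Var(ȳ) = (1 − f)·s²/n with f = n/N = 5273/26183 = 0.20139022.
Var(ȳ) = (1 − 0.20139022)·342.1/5273 = 0.79860978·0.064877679 = 0.051811949.

0.05181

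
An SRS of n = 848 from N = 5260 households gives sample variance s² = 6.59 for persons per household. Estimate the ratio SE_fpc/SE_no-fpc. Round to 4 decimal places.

0.9159

f = n/N = 848/5260 = 0.16121673.
SE_no-fpc = √(s²/n) = 0.08815456; SE_fpc = √((1−f)s²/n) = 0.080736452.
Ratio = √(1−f) = 0.91585112.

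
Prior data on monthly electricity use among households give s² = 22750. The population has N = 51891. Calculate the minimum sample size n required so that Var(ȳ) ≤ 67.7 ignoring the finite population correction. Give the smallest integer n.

Without fpc, n₀ = s²/D = 22750/67.7 = 336.0414.
Rounding up, n = 337.

337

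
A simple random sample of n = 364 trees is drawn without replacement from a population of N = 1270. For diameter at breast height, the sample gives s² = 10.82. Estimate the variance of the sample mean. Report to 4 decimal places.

0.0212

Under SRS without replacement, Var(ȳ) = (1 − f)·s²/n with f = n/N = 364/1270 = 0.28661417.
Var(ȳ) = (1 − 0.28661417)·10.82/364 = 0.71338583·0.029725275 = 0.02120559.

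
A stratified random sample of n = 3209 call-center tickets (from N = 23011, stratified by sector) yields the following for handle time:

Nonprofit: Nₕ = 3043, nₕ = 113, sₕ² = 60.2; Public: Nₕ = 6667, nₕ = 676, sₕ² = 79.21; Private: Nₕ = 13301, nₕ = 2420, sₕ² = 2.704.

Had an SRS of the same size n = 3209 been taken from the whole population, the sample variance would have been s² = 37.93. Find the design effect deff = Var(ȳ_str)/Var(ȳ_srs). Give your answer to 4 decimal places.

Var(ȳ_str) = Σ Wₕ²(1−fₕ)sₕ²/nₕ with Wₕ = Nₕ/23011:
  Nonprofit: (3043/23011)²·(1−113/3043)·60.2/113 = 0.0089704997
  Public: (6667/23011)²·(1−676/6667)·79.21/676 = 0.0088387756
  Private: (13301/23011)²·(1−2420/13301)·2.704/2420 = 3.054031 × 10^-4
  → Var(ȳ_str) = 0.018114678.
Var(ȳ_srs) = (1 − 3209/23011)·37.93/3209 = 0.010171539.
deff = 0.018114678 / 0.010171539 = 1.7809.

1.7809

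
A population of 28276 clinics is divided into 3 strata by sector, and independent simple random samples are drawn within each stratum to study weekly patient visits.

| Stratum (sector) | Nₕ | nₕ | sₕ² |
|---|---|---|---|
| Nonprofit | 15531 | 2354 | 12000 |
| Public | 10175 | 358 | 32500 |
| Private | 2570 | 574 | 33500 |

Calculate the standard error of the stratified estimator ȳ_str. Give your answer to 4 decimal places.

3.6085

Var(ȳ_str) = Σₕ Wₕ²(1 − fₕ)sₕ²/nₕ with Wₕ = Nₕ/N, N = 28276.
Nonprofit: Wₕ = 0.54926439; term = 0.54926439²·(1 − 0.15156783)·12000/2354 = 1.3048326.
Public: Wₕ = 0.35984581; term = 0.35984581²·(1 − 0.03518428)·32500/358 = 11.341685.
Private: Wₕ = 0.09088980; term = 0.09088980²·(1 − 0.22334630)·33500/574 = 0.37444724.
Sum = 13.020965.
SE = √(13.020965) = 3.6085.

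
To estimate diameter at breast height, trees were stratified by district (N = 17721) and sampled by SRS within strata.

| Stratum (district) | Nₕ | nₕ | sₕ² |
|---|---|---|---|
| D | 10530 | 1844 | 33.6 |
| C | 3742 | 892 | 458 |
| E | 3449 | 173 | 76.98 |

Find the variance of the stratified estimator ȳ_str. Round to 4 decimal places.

Var(ȳ_str) = Σₕ Wₕ²(1 − fₕ)sₕ²/nₕ with Wₕ = Nₕ/N, N = 17721.
D: Wₕ = 0.59421026; term = 0.59421026²·(1 − 0.17511871)·33.6/1844 = 0.0053070124.
C: Wₕ = 0.21116190; term = 0.21116190²·(1 − 0.23837520)·458/892 = 0.017437042.
E: Wₕ = 0.19462784; term = 0.19462784²·(1 − 0.05015947)·76.98/173 = 0.016010041.
Sum = 0.038754095.

0.0388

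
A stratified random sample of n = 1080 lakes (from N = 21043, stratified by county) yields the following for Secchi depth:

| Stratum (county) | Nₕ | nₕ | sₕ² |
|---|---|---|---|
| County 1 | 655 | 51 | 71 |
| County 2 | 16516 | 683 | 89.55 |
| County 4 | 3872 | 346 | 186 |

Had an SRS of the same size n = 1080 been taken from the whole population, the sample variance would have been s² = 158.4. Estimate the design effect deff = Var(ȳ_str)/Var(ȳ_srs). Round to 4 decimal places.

Var(ȳ_str) = Σ Wₕ²(1−fₕ)sₕ²/nₕ with Wₕ = Nₕ/21043:
  County 1: (655/21043)²·(1−51/655)·71/51 = 0.0012438016
  County 2: (16516/21043)²·(1−683/16516)·89.55/683 = 0.077427932
  County 4: (3872/21043)²·(1−346/3872)·186/346 = 0.016574453
  → Var(ȳ_str) = 0.095246187.
Var(ȳ_srs) = (1 − 1080/21043)·158.4/1080 = 0.13913922.
deff = 0.095246187 / 0.13913922 = 0.6845.

0.6845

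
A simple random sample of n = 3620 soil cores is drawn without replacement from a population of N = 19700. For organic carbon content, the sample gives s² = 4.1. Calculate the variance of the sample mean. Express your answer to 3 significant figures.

9.24 × 10^-4

Under SRS without replacement, Var(ȳ) = (1 − f)·s²/n with f = n/N = 3620/19700 = 0.18375635.
Var(ȳ) = (1 − 0.18375635)·4.1/3620 = 0.81624365·0.0011325967 = 9.2447486 × 10^-4.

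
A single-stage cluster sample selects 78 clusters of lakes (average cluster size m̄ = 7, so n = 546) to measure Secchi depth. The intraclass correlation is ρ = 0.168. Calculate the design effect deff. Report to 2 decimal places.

deff = 1 + (7 − 1)·0.168 = 1 + 1.008 = 2.008.

2.01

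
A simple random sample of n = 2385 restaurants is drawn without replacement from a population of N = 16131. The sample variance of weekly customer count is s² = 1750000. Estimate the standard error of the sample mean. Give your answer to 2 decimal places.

Under SRS without replacement, Var(ȳ) = (1 − f)·s²/n with f = n/N = 2385/16131 = 0.14785196.
Var(ȳ) = (1 − 0.14785196)·1750000/2385 = 0.85214804·733.75262 = 625.26586.
SE(ȳ) = √(625.26586) = 25.01.

25.01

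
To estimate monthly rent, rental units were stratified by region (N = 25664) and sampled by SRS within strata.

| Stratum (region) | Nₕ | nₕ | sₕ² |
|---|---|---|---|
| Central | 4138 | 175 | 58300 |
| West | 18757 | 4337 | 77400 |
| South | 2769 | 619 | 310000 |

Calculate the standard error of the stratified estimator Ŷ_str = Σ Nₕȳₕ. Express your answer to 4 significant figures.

Var(Ŷ_str) = Σₕ Nₕ²(1 − fₕ)sₕ²/nₕ.
Central: 4138²·(1 − 175/4138)·58300/175 = 5.4631744 × 10^9.
West: 18757²·(1 − 4337/18757)·77400/4337 = 4.827032 × 10^9.
South: 2769²·(1 − 619/2769)·310000/619 = 2.9814838 × 10^9.
Sum = 1.327169 × 10^10.
SE = √(1.327169 × 10^10) = 115200.

115200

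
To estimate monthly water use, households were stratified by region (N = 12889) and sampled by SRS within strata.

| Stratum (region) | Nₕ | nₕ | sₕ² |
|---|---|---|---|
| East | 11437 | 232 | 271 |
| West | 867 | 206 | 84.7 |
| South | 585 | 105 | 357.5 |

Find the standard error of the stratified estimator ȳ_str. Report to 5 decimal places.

0.95303

Var(ȳ_str) = Σₕ Wₕ²(1 − fₕ)sₕ²/nₕ with Wₕ = Nₕ/N, N = 12889.
East: Wₕ = 0.88734580; term = 0.88734580²·(1 − 0.02028504)·271/232 = 0.90108724.
West: Wₕ = 0.06726666; term = 0.06726666²·(1 − 0.23760092)·84.7/206 = 0.0014183986.
South: Wₕ = 0.04538754; term = 0.04538754²·(1 − 0.17948718)·357.5/105 = 0.005755001.
Sum = 0.90826064.
SE = √(0.90826064) = 0.95303.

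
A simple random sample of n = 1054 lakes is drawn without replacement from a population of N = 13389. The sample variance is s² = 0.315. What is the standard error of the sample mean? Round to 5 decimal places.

Under SRS without replacement, Var(ȳ) = (1 − f)·s²/n with f = n/N = 1054/13389 = 0.07872134.
Var(ȳ) = (1 − 0.07872134)·0.315/1054 = 0.92127866·2.9886148 × 10^-4 = 2.753347 × 10^-4.
SE(ȳ) = √(2.753347 × 10^-4) = 0.01659.

0.01659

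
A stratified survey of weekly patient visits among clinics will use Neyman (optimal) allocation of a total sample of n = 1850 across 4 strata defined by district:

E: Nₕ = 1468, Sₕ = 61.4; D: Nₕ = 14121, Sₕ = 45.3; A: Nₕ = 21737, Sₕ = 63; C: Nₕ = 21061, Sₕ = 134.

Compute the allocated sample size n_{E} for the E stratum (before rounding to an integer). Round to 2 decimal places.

33.88

Neyman allocation: nₕ = n·NₕSₕ / Σⱼ NⱼSⱼ.
Σ NⱼSⱼ = 1468·61.4 + 14121·45.3 + 21737·63 + 21061·134 = 4.9214215 × 10^6.
n_{E} = 1850·1468·61.4 / (4.9214215 × 10^6) = 33.88.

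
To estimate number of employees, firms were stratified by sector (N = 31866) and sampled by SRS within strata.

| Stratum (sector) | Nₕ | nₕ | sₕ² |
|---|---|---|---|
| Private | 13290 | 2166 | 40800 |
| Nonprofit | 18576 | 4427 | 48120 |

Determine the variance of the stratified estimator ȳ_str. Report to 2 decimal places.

5.56

Var(ȳ_str) = Σₕ Wₕ²(1 − fₕ)sₕ²/nₕ with Wₕ = Nₕ/N, N = 31866.
Private: Wₕ = 0.41705893; term = 0.41705893²·(1 − 0.16297968)·40800/2166 = 2.7424112.
Nonprofit: Wₕ = 0.58294107; term = 0.58294107²·(1 − 0.23831826)·48120/4427 = 2.8134483.
Sum = 5.5558595.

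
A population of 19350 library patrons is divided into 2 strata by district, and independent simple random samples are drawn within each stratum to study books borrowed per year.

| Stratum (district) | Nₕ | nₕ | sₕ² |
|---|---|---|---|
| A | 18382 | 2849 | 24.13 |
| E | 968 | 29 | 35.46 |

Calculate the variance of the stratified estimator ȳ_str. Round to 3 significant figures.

0.00943

Var(ȳ_str) = Σₕ Wₕ²(1 − fₕ)sₕ²/nₕ with Wₕ = Nₕ/N, N = 19350.
A: Wₕ = 0.94997416; term = 0.94997416²·(1 − 0.15498858)·24.13/2849 = 0.0064587881.
E: Wₕ = 0.05002584; term = 0.05002584²·(1 − 0.02995868)·35.46/29 = 0.0029683817.
Sum = 0.0094271698.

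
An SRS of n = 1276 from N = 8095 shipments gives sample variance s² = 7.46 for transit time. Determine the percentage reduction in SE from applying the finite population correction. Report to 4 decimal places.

f = n/N = 1276/8095 = 0.15762817.
SE_no-fpc = √(s²/n) = 0.076461722; SE_fpc = √((1−f)s²/n) = 0.070177193.
Ratio = √(1−f) = 0.91780817. Reduction = 100·(1 − 0.91780817) = 8.2192%.

8.2192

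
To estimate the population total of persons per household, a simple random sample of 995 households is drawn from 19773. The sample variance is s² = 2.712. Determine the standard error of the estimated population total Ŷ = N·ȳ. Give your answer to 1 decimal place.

Var(Ŷ) = N²·Var(ȳ) = N²·(1 − n/N)·s²/n.
f = 995/19773 = 0.05032114; Var(ȳ) = 0.94967886·2.712/995 = 0.0025884714.
Var(Ŷ) = 19773² · 0.0025884714 = 1.0120186 × 10^6.
SE(Ŷ) = √(1.0120186 × 10^6) = 1006.0.

1006.0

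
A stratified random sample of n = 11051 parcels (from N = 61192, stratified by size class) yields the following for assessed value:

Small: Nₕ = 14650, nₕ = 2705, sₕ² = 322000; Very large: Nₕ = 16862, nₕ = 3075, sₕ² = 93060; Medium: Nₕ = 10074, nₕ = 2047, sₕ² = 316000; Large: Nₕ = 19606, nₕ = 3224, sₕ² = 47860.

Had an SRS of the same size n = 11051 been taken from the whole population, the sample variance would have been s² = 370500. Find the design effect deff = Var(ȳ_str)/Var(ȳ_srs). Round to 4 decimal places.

Var(ȳ_str) = Σ Wₕ²(1−fₕ)sₕ²/nₕ with Wₕ = Nₕ/61192:
  Small: (14650/61192)²·(1−2705/14650)·322000/2705 = 5.5631797
  Very large: (16862/61192)²·(1−3075/16862)·93060/3075 = 1.8789166
  Medium: (10074/61192)²·(1−2047/10074)·316000/2047 = 3.3337663
  Large: (19606/61192)²·(1−3224/19606)·47860/3224 = 1.2733397
  → Var(ȳ_str) = 12.049202.
Var(ȳ_srs) = (1 − 11051/61192)·370500/11051 = 27.471665.
deff = 12.049202 / 27.471665 = 0.4386.

0.4386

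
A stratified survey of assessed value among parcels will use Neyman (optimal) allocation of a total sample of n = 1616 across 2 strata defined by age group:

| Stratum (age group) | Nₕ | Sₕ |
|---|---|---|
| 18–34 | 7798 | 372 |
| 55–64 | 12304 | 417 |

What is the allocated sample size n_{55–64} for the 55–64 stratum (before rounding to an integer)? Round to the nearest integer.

Neyman allocation: nₕ = n·NₕSₕ / Σⱼ NⱼSⱼ.
Σ NⱼSⱼ = 7798·372 + 12304·417 = 8.031624 × 10^6.
n_{55–64} = 1616·12304·417 / (8.031624 × 10^6) = 1032.

1032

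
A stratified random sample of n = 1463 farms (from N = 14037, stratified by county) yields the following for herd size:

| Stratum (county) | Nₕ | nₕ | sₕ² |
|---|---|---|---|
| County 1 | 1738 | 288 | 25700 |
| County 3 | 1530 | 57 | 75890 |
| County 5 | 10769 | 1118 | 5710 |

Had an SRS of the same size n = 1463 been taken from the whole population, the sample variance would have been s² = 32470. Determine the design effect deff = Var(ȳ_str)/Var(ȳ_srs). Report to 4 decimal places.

Var(ȳ_str) = Σ Wₕ²(1−fₕ)sₕ²/nₕ with Wₕ = Nₕ/14037:
  County 1: (1738/14037)²·(1−288/1738)·25700/288 = 1.1413263
  County 3: (1530/14037)²·(1−57/1530)·75890/57 = 15.228435
  County 5: (10769/14037)²·(1−1118/10769)·5710/1118 = 2.693974
  → Var(ȳ_str) = 19.063735.
Var(ȳ_srs) = (1 − 1463/14037)·32470/1463 = 19.880949.
deff = 19.063735 / 19.880949 = 0.9589.

0.9589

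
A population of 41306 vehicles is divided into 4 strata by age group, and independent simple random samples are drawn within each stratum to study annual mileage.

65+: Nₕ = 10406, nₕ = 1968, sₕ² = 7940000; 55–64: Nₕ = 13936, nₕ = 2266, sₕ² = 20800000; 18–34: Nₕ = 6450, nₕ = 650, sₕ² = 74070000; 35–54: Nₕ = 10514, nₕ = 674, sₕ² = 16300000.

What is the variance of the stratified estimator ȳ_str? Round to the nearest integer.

Var(ȳ_str) = Σₕ Wₕ²(1 − fₕ)sₕ²/nₕ with Wₕ = Nₕ/N, N = 41306.
65+: Wₕ = 0.25192466; term = 0.25192466²·(1 − 0.18912166)·7940000/1968 = 207.63113.
55–64: Wₕ = 0.33738440; term = 0.33738440²·(1 − 0.16260046)·20800000/2266 = 874.95586.
18–34: Wₕ = 0.15615165; term = 0.15615165²·(1 − 0.10077519)·74070000/650 = 2498.5636.
35–54: Wₕ = 0.25453929; term = 0.25453929²·(1 − 0.06410500)·16300000/674 = 1466.4407.
Sum = 5047.5913.

5048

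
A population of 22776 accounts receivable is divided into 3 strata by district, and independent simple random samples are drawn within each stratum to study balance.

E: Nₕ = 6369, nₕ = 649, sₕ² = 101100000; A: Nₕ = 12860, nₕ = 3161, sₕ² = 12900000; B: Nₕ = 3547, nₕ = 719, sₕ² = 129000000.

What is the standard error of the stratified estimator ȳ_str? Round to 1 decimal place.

Var(ȳ_str) = Σₕ Wₕ²(1 − fₕ)sₕ²/nₕ with Wₕ = Nₕ/N, N = 22776.
E: Wₕ = 0.27963646; term = 0.27963646²·(1 − 0.10189983)·101100000/649 = 10940.038.
A: Wₕ = 0.56462943; term = 0.56462943²·(1 − 0.24580093)·12900000/3161 = 981.24676.
B: Wₕ = 0.15573411; term = 0.15573411²·(1 − 0.20270651)·129000000/719 = 3469.3371.
Sum = 15390.622.
SE = √(15390.622) = 124.1.

124.1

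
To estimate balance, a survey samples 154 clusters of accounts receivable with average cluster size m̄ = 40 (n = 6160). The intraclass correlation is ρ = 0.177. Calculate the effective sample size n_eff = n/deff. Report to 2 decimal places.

deff = 1 + (40 − 1)·0.177 = 1 + 6.903 = 7.903.
n_eff = 6160 / 7.903 = 779.45.

779.45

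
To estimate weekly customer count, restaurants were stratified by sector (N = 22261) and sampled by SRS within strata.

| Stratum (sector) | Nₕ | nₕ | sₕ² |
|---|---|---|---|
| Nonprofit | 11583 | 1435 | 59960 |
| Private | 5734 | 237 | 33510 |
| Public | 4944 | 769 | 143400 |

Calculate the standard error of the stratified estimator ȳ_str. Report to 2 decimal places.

5.16

Var(ȳ_str) = Σₕ Wₕ²(1 − fₕ)sₕ²/nₕ with Wₕ = Nₕ/N, N = 22261.
Nonprofit: Wₕ = 0.52032703; term = 0.52032703²·(1 − 0.12388846)·59960/1435 = 9.9111009.
Private: Wₕ = 0.25758052; term = 0.25758052²·(1 − 0.04133240)·33510/237 = 8.9933225.
Public: Wₕ = 0.22209245; term = 0.22209245²·(1 − 0.15554207)·143400/769 = 7.7672702.
Sum = 26.671694.
SE = √(26.671694) = 5.16.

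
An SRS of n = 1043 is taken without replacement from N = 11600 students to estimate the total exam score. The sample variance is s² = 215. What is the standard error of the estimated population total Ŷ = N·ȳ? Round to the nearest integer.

5024

Var(Ŷ) = N²·Var(ȳ) = N²·(1 − n/N)·s²/n.
f = 1043/11600 = 0.08991379; Var(ȳ) = 0.91008621·215/1043 = 0.18760166.
Var(Ŷ) = 11600² · 0.18760166 = 2.5243679 × 10^7.
SE(Ŷ) = √(2.5243679 × 10^7) = 5024.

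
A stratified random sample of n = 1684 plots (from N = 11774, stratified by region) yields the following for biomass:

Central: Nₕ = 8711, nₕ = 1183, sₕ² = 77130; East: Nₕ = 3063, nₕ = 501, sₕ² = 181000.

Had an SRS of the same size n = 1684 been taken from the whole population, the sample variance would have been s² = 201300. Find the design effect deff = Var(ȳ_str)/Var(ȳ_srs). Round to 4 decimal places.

Var(ȳ_str) = Σ Wₕ²(1−fₕ)sₕ²/nₕ with Wₕ = Nₕ/11774:
  Central: (8711/11774)²·(1−1183/8711)·77130/1183 = 30.841689
  East: (3063/11774)²·(1−501/3063)·181000/501 = 20.451205
  → Var(ȳ_str) = 51.292894.
Var(ȳ_srs) = (1 − 1684/11774)·201300/1684 = 102.43982.
deff = 51.292894 / 102.43982 = 0.5007.

0.5007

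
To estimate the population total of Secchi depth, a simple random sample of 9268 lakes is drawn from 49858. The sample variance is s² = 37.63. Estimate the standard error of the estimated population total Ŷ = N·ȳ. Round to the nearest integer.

2866

Var(Ŷ) = N²·Var(ȳ) = N²·(1 − n/N)·s²/n.
f = 9268/49858 = 0.18588792; Var(ȳ) = 0.81411208·37.63/9268 = 0.0033054637.
Var(Ŷ) = 49858² · 0.0033054637 = 8.2167883 × 10^6.
SE(Ŷ) = √(8.2167883 × 10^6) = 2866.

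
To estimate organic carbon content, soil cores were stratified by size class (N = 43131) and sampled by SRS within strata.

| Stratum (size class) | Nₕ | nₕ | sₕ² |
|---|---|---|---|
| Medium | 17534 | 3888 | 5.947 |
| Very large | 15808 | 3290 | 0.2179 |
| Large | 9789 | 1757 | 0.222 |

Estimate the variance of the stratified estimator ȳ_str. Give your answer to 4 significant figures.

2.091 × 10^-4

Var(ȳ_str) = Σₕ Wₕ²(1 − fₕ)sₕ²/nₕ with Wₕ = Nₕ/N, N = 43131.
Medium: Wₕ = 0.40652895; term = 0.40652895²·(1 − 0.22174062)·5.947/3888 = 1.9673381 × 10^-4.
Very large: Wₕ = 0.36651133; term = 0.36651133²·(1 − 0.20812247)·0.2179/3290 = 7.0452134 × 10^-6.
Large: Wₕ = 0.22695973; term = 0.22695973²·(1 − 0.17948718)·0.222/1757 = 5.3402819 × 10^-6.
Sum = 2.0911931 × 10^-4.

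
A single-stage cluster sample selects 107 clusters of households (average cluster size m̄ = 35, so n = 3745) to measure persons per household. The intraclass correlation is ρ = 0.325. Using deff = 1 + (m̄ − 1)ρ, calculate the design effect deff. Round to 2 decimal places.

deff = 1 + (35 − 1)·0.325 = 1 + 11.05 = 12.05.

12.05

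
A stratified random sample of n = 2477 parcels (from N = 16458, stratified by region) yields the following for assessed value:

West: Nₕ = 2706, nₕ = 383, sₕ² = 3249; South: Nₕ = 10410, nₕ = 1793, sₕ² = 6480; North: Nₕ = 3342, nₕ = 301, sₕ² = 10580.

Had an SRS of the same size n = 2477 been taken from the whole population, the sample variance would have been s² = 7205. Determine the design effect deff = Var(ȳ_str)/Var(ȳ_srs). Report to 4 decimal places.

1.0978

Var(ȳ_str) = Σ Wₕ²(1−fₕ)sₕ²/nₕ with Wₕ = Nₕ/16458:
  West: (2706/16458)²·(1−383/2706)·3249/383 = 0.19686741
  South: (10410/16458)²·(1−1793/10410)·6480/1793 = 1.1968712
  North: (3342/16458)²·(1−301/3342)·10580/301 = 1.3188273
  → Var(ȳ_str) = 2.7125659.
Var(ȳ_srs) = (1 − 2477/16458)·7205/2477 = 2.4709796.
deff = 2.7125659 / 2.4709796 = 1.0978.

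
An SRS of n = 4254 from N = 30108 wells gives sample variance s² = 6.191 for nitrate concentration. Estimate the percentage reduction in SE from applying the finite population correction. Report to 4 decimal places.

f = n/N = 4254/30108 = 0.14129135.
SE_no-fpc = √(s²/n) = 0.038148868; SE_fpc = √((1−f)s²/n) = 0.035351234.
Ratio = √(1−f) = 0.92666534. Reduction = 100·(1 − 0.92666534) = 7.3335%.

7.3335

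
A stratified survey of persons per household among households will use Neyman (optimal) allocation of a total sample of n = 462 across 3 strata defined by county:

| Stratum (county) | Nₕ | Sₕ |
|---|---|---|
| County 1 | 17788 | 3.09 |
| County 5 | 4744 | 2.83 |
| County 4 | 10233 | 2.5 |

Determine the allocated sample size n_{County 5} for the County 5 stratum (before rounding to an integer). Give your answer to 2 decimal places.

Neyman allocation: nₕ = n·NₕSₕ / Σⱼ NⱼSⱼ.
Σ NⱼSⱼ = 17788·3.09 + 4744·2.83 + 10233·2.5 = 93972.94.
n_{County 5} = 462·4744·2.83 / 93972.94 = 66.00.

66.00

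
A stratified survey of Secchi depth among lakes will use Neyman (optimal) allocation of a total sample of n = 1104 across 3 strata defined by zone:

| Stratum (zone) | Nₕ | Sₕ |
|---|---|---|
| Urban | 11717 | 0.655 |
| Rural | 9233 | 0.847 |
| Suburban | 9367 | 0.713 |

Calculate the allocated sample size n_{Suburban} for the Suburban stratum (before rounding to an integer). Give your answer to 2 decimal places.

Neyman allocation: nₕ = n·NₕSₕ / Σⱼ NⱼSⱼ.
Σ NⱼSⱼ = 11717·0.655 + 9233·0.847 + 9367·0.713 = 22173.657.
n_{Suburban} = 1104·9367·0.713 / 22173.657 = 332.52.

332.52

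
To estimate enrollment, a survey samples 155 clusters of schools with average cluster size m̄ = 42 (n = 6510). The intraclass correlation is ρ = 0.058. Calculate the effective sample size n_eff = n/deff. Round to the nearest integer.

1927

deff = 1 + (42 − 1)·0.058 = 1 + 2.378 = 3.378.
n_eff = 6510 / 3.378 = 1927.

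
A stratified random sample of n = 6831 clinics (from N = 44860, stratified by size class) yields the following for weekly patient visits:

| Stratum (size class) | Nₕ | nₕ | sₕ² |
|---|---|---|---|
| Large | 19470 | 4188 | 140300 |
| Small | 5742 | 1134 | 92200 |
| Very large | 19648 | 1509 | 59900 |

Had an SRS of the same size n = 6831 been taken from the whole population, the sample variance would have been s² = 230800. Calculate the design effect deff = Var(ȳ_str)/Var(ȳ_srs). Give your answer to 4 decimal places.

0.4557

Var(ȳ_str) = Σ Wₕ²(1−fₕ)sₕ²/nₕ with Wₕ = Nₕ/44860:
  Large: (19470/44860)²·(1−4188/19470)·140300/4188 = 4.9531172
  Small: (5742/44860)²·(1−1134/5742)·92200/1134 = 1.0689933
  Very large: (19648/44860)²·(1−1509/19648)·59900/1509 = 7.0299257
  → Var(ȳ_str) = 13.052036.
Var(ȳ_srs) = (1 − 6831/44860)·230800/6831 = 28.642252.
deff = 13.052036 / 28.642252 = 0.4557.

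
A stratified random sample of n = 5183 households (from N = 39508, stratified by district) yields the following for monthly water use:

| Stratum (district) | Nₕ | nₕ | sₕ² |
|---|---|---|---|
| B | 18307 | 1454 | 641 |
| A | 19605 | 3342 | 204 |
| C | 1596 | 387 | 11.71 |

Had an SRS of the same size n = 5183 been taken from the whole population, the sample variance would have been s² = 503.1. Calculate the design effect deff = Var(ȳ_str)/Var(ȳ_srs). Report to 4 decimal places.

Var(ȳ_str) = Σ Wₕ²(1−fₕ)sₕ²/nₕ with Wₕ = Nₕ/39508:
  B: (18307/39508)²·(1−1454/18307)·641/1454 = 0.087140076
  A: (19605/39508)²·(1−3342/19605)·204/3342 = 0.012468699
  C: (1596/39508)²·(1−387/1596)·11.71/387 = 3.7405462 × 10^-5
  → Var(ȳ_str) = 0.09964618.
Var(ȳ_srs) = (1 − 5183/39508)·503.1/5183 = 0.084333206.
deff = 0.09964618 / 0.084333206 = 1.1816.

1.1816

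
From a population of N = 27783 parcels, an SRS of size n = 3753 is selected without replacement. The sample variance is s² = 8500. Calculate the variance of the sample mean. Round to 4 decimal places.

Under SRS without replacement, Var(ȳ) = (1 − f)·s²/n with f = n/N = 3753/27783 = 0.13508260.
Var(ȳ) = (1 − 0.13508260)·8500/3753 = 0.86491740·2.2648548 = 1.9589123.

1.9589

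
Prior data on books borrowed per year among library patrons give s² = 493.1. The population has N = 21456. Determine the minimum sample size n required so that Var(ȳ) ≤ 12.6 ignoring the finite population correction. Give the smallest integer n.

40

Without fpc, n₀ = s²/D = 493.1/12.6 = 39.1349.
Rounding up, n = 40.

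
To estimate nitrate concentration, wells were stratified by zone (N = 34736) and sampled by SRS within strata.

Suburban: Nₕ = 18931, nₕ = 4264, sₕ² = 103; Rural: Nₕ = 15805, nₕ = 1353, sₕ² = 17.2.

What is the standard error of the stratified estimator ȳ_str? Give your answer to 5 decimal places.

0.08925

Var(ȳ_str) = Σₕ Wₕ²(1 − fₕ)sₕ²/nₕ with Wₕ = Nₕ/N, N = 34736.
Suburban: Wₕ = 0.54499655; term = 0.54499655²·(1 − 0.22523903)·103/4264 = 0.005558726.
Rural: Wₕ = 0.45500345; term = 0.45500345²·(1 − 0.08560582)·17.2/1353 = 0.0024065423.
Sum = 0.0079652683.
SE = √(0.0079652683) = 0.08925.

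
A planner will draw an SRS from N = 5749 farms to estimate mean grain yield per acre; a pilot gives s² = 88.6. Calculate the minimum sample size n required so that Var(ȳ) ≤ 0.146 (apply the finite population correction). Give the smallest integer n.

Without fpc, n₀ = s²/D = 88.6/0.146 = 606.8493.
With fpc, (1 − n/N)·s²/n ≤ D requires n ≥ n₀/(1 + n₀/N) = 606.8493/(1 + 606.8493/5749) = 548.9080.
Rounding up, n = 549.

549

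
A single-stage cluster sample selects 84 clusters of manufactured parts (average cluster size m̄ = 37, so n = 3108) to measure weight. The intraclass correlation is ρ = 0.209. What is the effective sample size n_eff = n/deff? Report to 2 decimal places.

deff = 1 + (37 − 1)·0.209 = 1 + 7.524 = 8.524.
n_eff = 3108 / 8.524 = 364.62.

364.62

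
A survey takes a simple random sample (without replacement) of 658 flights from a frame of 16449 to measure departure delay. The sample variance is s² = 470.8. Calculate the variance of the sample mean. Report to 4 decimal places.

0.6869

Under SRS without replacement, Var(ȳ) = (1 − f)·s²/n with f = n/N = 658/16449 = 0.04000243.
Var(ȳ) = (1 − 0.04000243)·470.8/658 = 0.95999757·0.71550152 = 0.68687972.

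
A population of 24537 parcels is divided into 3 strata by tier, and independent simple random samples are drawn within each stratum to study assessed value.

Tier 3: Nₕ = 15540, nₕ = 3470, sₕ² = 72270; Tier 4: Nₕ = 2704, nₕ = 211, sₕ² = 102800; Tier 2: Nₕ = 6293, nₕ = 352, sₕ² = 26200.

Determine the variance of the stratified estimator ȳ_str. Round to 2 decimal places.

Var(ȳ_str) = Σₕ Wₕ²(1 − fₕ)sₕ²/nₕ with Wₕ = Nₕ/N, N = 24537.
Tier 3: Wₕ = 0.63332926; term = 0.63332926²·(1 − 0.22329472)·72270/3470 = 6.4884945.
Tier 4: Wₕ = 0.11020092; term = 0.11020092²·(1 − 0.07803254)·102800/211 = 5.4550244.
Tier 2: Wₕ = 0.25646982; term = 0.25646982²·(1 − 0.05593517)·26200/352 = 4.6220324.
Sum = 16.565551.

16.57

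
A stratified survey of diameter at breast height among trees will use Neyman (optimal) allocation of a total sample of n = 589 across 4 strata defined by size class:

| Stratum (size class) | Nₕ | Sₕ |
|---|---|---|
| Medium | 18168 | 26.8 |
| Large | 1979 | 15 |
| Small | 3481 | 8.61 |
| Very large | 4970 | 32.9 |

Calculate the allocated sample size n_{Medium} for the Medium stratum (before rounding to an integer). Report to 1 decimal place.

403.9

Neyman allocation: nₕ = n·NₕSₕ / Σⱼ NⱼSⱼ.
Σ NⱼSⱼ = 18168·26.8 + 1979·15 + 3481·8.61 + 4970·32.9 = 710071.81.
n_{Medium} = 589·18168·26.8 / 710071.81 = 403.9.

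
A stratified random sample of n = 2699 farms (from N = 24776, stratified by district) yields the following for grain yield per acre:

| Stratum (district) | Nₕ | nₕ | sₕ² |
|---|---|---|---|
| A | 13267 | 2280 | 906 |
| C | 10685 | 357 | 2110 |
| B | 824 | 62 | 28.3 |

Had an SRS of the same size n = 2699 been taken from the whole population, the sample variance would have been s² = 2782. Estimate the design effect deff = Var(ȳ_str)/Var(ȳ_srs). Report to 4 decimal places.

1.2601

Var(ȳ_str) = Σ Wₕ²(1−fₕ)sₕ²/nₕ with Wₕ = Nₕ/24776:
  A: (13267/24776)²·(1−2280/13267)·906/2280 = 0.094358889
  C: (10685/24776)²·(1−357/10685)·2110/357 = 1.0625334
  B: (824/24776)²·(1−62/824)·28.3/62 = 4.6688997 × 10^-4
  → Var(ȳ_str) = 1.1573592.
Var(ȳ_srs) = (1 − 2699/24776)·2782/2699 = 0.91846605.
deff = 1.1573592 / 0.91846605 = 1.2601.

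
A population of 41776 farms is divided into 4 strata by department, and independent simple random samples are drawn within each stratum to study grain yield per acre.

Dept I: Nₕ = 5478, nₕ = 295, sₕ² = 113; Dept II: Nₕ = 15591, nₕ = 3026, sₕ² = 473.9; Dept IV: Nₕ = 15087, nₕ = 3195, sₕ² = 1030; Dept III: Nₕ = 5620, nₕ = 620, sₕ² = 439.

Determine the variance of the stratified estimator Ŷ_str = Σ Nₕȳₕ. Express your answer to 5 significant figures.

1.1929 × 10^8

Var(Ŷ_str) = Σₕ Nₕ²(1 − fₕ)sₕ²/nₕ.
Dept I: 5478²·(1 − 295/5478)·113/295 = 1.0875761 × 10^7.
Dept II: 15591²·(1 − 3026/15591)·473.9/3026 = 3.0679922 × 10^7.
Dept IV: 15087²·(1 − 3195/15087)·1030/3195 = 5.783945 × 10^7.
Dept III: 5620²·(1 − 620/5620)·439/620 = 1.9896613 × 10^7.
Sum = 1.1929175 × 10^8.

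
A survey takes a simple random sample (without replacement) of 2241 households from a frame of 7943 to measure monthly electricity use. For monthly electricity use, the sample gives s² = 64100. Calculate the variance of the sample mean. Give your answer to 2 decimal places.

Under SRS without replacement, Var(ȳ) = (1 − f)·s²/n with f = n/N = 2241/7943 = 0.28213521.
Var(ȳ) = (1 − 0.28213521)·64100/2241 = 0.71786479·28.603302 = 20.533303.

20.53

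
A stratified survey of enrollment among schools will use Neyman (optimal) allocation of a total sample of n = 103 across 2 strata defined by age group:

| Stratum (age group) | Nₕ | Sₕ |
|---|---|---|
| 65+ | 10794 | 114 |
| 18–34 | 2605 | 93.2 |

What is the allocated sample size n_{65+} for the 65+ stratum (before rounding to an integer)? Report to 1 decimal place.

86.0

Neyman allocation: nₕ = n·NₕSₕ / Σⱼ NⱼSⱼ.
Σ NⱼSⱼ = 10794·114 + 2605·93.2 = 1.473302 × 10^6.
n_{65+} = 103·10794·114 / (1.473302 × 10^6) = 86.0.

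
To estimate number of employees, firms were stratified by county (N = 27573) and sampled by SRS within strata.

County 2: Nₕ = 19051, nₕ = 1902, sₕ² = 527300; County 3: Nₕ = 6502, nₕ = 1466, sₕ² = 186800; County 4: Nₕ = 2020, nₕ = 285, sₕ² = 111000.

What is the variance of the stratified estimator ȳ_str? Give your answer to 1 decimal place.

Var(ȳ_str) = Σₕ Wₕ²(1 − fₕ)sₕ²/nₕ with Wₕ = Nₕ/N, N = 27573.
County 2: Wₕ = 0.69092953; term = 0.69092953²·(1 − 0.09983728)·527300/1902 = 119.13402.
County 3: Wₕ = 0.23581039; term = 0.23581039²·(1 − 0.22546909)·186800/1466 = 5.4879172.
County 4: Wₕ = 0.07326007; term = 0.07326007²·(1 − 0.14108911)·111000/285 = 1.7953988.
Sum = 126.41734.

126.4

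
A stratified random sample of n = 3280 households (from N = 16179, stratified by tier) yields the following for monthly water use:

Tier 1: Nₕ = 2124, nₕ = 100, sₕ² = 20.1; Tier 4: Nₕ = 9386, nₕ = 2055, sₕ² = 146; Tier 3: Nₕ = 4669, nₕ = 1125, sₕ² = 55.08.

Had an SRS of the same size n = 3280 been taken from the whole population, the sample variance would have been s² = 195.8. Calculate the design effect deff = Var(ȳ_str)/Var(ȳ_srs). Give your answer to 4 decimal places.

0.5268

Var(ȳ_str) = Σ Wₕ²(1−fₕ)sₕ²/nₕ with Wₕ = Nₕ/16179:
  Tier 1: (2124/16179)²·(1−100/2124)·20.1/100 = 0.0033010928
  Tier 4: (9386/16179)²·(1−2055/9386)·146/2055 = 0.018675896
  Tier 3: (4669/16179)²·(1−1125/4669)·55.08/1125 = 0.0030949643
  → Var(ȳ_str) = 0.025071953.
Var(ȳ_srs) = (1 − 3280/16179)·195.8/3280 = 0.047593014.
deff = 0.025071953 / 0.047593014 = 0.5268.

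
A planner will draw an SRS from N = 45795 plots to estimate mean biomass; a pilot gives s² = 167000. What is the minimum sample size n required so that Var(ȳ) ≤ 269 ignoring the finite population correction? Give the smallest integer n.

Without fpc, n₀ = s²/D = 167000/269 = 620.8178.
Rounding up, n = 621.

621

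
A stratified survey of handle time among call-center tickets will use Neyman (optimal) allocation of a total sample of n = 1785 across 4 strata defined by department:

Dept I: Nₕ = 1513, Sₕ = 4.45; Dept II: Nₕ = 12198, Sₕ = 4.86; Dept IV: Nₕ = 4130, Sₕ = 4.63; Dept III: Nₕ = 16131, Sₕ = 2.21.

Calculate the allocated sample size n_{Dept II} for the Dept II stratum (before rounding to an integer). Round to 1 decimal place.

876.1

Neyman allocation: nₕ = n·NₕSₕ / Σⱼ NⱼSⱼ.
Σ NⱼSⱼ = 1513·4.45 + 12198·4.86 + 4130·4.63 + 16131·2.21 = 120786.54.
n_{Dept II} = 1785·12198·4.86 / 120786.54 = 876.1.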